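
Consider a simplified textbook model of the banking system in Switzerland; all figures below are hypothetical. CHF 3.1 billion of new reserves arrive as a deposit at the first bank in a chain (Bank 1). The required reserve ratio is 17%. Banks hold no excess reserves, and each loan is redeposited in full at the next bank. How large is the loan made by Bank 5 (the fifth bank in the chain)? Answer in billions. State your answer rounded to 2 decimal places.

CHF 1.22 billion

Each bank lends a fraction (1 − rr) = 0.8300 of the deposit it receives, so Bank 5 receives 3.1·0.8300^4 and lends 3.1·0.8300^5 ≈ 1.2211 billion.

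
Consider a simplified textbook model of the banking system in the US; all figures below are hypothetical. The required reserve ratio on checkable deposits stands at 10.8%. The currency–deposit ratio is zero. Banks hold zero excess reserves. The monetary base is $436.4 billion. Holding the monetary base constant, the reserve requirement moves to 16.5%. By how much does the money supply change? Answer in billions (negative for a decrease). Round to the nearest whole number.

Initially m₁ = 1 / (0.108) ≈ 9.2593, so M₁ = 9.2593 × 436.4 ≈ 4040.7585 billion.
After the change m₂ = 1 / (0.165) ≈ 6.0606, so M₂ = 6.0606 × 436.4 ≈ 2644.8458 billion.
ΔM = M₂ − M₁ = 2644.8458 − 4040.7585 = -1395.9127 billion.

-1396 billion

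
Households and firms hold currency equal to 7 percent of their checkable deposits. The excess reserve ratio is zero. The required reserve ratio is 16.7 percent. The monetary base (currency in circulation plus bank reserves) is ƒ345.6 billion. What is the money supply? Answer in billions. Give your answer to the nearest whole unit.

ƒ1560 billion

The money multiplier is m = (1 + c) / (rr + c) = (1 + 0.07) / (0.167 + 0.07) ≈ 4.5148.
So M = m × MB = 4.5148 × 345.6 ≈ 1560.3149 billion.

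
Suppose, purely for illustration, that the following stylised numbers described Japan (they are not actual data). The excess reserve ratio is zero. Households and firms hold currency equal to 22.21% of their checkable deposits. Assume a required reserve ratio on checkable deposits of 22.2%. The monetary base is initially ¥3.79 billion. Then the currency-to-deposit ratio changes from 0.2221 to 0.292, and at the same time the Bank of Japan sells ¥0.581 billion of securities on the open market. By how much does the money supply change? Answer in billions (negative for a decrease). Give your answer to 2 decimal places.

-2.36 billion

Before: m₁ = (1 + 0.2221) / (0.222 + 0.2221) ≈ 2.7519, MB₁ = 3.79, so M₁ = 2.7519 × 3.79 ≈ 10.4297 billion.
After: m₂ = (1 + 0.292) / (0.222 + 0.292) ≈ 2.5136, MB₂ = 3.79 − 0.581 = 3.209, so M₂ = 2.5136 × 3.209 ≈ 8.0661 billion.
ΔM = M₂ − M₁ = 8.0661 − 10.4297 = -2.3636 billion.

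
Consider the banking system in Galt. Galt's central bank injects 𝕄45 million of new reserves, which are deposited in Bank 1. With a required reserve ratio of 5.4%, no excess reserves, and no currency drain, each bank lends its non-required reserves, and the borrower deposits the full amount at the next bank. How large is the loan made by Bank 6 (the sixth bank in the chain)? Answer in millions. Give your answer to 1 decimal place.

Each bank lends a fraction (1 − rr) = 0.9460 of the deposit it receives, so Bank 6 receives 45·0.9460^5 and lends 45·0.9460^6 ≈ 32.2522 million.

𝕄32.3 million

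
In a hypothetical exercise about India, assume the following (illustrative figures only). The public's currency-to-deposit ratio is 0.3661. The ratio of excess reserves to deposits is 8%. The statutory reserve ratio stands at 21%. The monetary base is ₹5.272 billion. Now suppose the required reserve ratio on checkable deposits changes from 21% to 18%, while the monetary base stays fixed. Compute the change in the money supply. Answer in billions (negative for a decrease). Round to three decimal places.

₹0.526 billion

Initially m₁ = (1 + 0.3661) / (0.21 + 0.08 + 0.3661) ≈ 2.08215, so M₁ = 2.08215 × 5.272 ≈ 10.9771 billion.
After the change m₂ = (1 + 0.3661) / (0.18 + 0.08 + 0.3661) ≈ 2.18192, so M₂ = 2.18192 × 5.272 ≈ 11.5031 billion.
ΔM = M₂ − M₁ = 11.5031 − 10.9771 = 0.526 billion.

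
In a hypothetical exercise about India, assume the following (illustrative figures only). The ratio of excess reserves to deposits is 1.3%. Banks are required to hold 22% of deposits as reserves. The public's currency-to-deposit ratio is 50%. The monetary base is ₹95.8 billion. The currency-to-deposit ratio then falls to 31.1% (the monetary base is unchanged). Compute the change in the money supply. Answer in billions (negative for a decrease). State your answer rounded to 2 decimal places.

₹34.83 billion

Initially m₁ = (1 + 0.5) / (0.22 + 0.013 + 0.5) ≈ 2.04638, so M₁ = 2.04638 × 95.8 ≈ 196.0432 billion.
After the change m₂ = (1 + 0.311) / (0.22 + 0.013 + 0.311) ≈ 2.40993, so M₂ = 2.40993 × 95.8 ≈ 230.8713 billion.
ΔM = M₂ − M₁ = 230.8713 − 196.0432 = 34.8281 billion.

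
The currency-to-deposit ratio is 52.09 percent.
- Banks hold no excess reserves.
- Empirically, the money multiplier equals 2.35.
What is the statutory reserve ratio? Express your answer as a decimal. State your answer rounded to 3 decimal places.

0.126

Using m = 2.35. Since m = (1 + c)/(c + rr + e), the denominator satisfies c + rr + e = (1 + c)/m = (1 + 0.5209) / 2.35 ≈ 0.647191.
With c = 0.5209 and e = 0, the statutory reserve ratio is 0.647191 − 0.5209 − 0 = 0.126291.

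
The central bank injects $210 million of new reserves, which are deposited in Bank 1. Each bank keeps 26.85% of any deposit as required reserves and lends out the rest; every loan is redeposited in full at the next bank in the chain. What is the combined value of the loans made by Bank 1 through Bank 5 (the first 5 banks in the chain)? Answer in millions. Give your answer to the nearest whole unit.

Bank i lends (1 − rr)^i of the original deposit: Bank 1 lends 210·0.7315 = 153.6150, Bank 2 lends 210·0.7315² ≈ 112.3694, and so on.
Summing a geometric series: total = 210·[0.7315·(1 − 0.7315^5) / (1 − 0.7315)] ≈ 452.2942 million.

$452 million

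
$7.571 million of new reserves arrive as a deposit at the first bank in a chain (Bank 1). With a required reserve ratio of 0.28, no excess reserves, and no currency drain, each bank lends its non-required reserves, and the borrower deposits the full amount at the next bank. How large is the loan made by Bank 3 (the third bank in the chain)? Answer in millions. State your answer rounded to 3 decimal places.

Each bank lends a fraction (1 − rr) = 0.7200 of the deposit it receives, so Bank 3 receives 7.571·0.7200^2 and lends 7.571·0.7200^3 ≈ 2.8259 million.

$2.826 million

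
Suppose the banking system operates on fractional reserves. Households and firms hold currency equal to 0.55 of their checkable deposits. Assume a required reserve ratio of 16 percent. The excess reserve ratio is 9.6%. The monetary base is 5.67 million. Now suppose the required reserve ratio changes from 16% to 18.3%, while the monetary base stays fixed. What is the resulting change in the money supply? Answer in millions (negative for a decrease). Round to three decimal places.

-0.303 million

Initially m₁ = (1 + 0.55) / (0.16 + 0.096 + 0.55) ≈ 1.92308, so M₁ = 1.92308 × 5.67 ≈ 10.9039 million.
After the change m₂ = (1 + 0.55) / (0.183 + 0.096 + 0.55) ≈ 1.86972, so M₂ = 1.86972 × 5.67 ≈ 10.6013 million.
ΔM = M₂ − M₁ = 10.6013 − 10.9039 = -0.3026 million.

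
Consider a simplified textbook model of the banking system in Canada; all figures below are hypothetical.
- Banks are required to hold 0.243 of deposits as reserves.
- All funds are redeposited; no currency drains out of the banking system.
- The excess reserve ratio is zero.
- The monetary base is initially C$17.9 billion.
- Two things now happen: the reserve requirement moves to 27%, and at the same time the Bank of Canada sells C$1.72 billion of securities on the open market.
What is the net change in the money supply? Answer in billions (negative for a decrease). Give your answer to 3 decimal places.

-13.737 billion

Before: m₁ = 1 / (0.243) ≈ 4.115226, MB₁ = 17.9, so M₁ = 4.115226 × 17.9 ≈ 73.6625 billion.
After: m₂ = 1 / (0.27) ≈ 3.703704, MB₂ = 17.9 − 1.72 = 16.18, so M₂ = 3.703704 × 16.18 ≈ 59.9259 billion.
ΔM = M₂ − M₁ = 59.9259 − 73.6625 = -13.7366 billion.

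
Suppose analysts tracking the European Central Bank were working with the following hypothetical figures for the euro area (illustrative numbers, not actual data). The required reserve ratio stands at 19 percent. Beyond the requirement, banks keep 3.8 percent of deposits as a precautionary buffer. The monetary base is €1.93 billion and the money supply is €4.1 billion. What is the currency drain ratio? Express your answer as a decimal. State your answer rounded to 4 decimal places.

0.4586

Using m = M/MB = 4.1/1.93 ≈ 2.124352. From m = (1 + c)/(c + rr + e), rearranging gives 1 + c = m·(c + rr + e), so c·(1 − m) = m·(rr + e) − 1.
Hence c = [m·(rr + e) − 1]/(1 − m) = [2.124352 × (0.19 + 0.038) − 1] / (1 − 2.124352) ≈ 0.458618.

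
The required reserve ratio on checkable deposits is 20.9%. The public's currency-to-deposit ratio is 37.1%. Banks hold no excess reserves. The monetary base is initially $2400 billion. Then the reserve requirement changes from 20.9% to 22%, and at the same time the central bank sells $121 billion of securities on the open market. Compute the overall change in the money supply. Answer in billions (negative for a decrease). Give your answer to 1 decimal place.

-386.3 billion

Before: m₁ = (1 + 0.371) / (0.209 + 0.371) ≈ 2.363793, MB₁ = 2400, so M₁ = 2.363793 × 2400 = 5673.1032 billion.
After: m₂ = (1 + 0.371) / (0.22 + 0.371) ≈ 2.319797, MB₂ = 2400 − 121 = 2279, so M₂ = 2.319797 × 2279 ≈ 5286.8174 billion.
ΔM = M₂ − M₁ = 5286.8174 − 5673.1032 = -386.2858 billion.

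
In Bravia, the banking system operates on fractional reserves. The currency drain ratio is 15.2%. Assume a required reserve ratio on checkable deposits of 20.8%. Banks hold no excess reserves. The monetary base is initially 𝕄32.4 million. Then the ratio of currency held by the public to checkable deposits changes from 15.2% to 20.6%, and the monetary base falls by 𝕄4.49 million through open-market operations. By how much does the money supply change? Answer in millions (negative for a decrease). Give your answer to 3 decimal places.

Before: m₁ = (1 + 0.152) / (0.208 + 0.152) = 3.2, MB₁ = 32.4, so M₁ = 3.2 × 32.4 = 103.68 million.
After: m₂ = (1 + 0.206) / (0.208 + 0.206) ≈ 2.913043, MB₂ = 32.4 − 4.49 = 27.91, so M₂ = 2.913043 × 27.91 ≈ 81.303 million.
ΔM = M₂ − M₁ = 81.303 − 103.68 = -22.377 million.

-22.377 million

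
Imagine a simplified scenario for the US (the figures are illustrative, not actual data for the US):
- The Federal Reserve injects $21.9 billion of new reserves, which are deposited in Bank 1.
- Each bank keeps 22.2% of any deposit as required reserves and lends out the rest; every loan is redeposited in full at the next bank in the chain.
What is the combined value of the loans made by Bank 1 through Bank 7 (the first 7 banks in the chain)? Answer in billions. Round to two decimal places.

Bank i lends (1 − rr)^i of the original deposit: Bank 1 lends 21.9·0.7780 = 17.0382, Bank 2 lends 21.9·0.7780² ≈ 13.2557, and so on.
Summing a geometric series: total = 21.9·[0.7780·(1 − 0.7780^7) / (1 − 0.7780)] ≈ 63.5074 billion.

$63.51 billion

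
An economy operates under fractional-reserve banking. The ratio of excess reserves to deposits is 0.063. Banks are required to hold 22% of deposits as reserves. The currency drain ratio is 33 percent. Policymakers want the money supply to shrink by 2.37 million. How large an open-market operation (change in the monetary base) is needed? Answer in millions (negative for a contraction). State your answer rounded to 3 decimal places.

-1.092 million

The money multiplier is m = (1 + c) / (rr + e + c) = (1 + 0.33) / (0.22 + 0.063 + 0.33) ≈ 2.16966.
ΔMB = ΔM / m = (−2.37) / 2.16966 ≈ -1.0923 million.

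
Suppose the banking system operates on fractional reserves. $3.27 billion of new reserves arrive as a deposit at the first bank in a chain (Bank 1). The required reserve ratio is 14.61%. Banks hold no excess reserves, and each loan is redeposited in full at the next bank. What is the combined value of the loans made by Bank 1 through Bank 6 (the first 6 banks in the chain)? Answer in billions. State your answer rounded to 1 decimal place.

$11.7 billion

Bank i lends (1 − rr)^i of the original deposit: Bank 1 lends 3.27·0.8539 ≈ 2.7923, Bank 2 lends 3.27·0.8539² ≈ 2.3843, and so on.
Summing a geometric series: total = 3.27·[0.8539·(1 − 0.8539^6) / (1 − 0.8539)] ≈ 11.7032 billion.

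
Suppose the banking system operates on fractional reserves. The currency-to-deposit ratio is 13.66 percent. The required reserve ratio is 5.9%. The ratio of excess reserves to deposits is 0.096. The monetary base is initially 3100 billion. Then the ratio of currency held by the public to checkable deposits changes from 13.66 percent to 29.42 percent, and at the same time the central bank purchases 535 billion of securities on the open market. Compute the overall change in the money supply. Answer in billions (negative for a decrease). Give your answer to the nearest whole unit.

-1610 billion

Before: m₁ = (1 + 0.1366) / (0.059 + 0.096 + 0.1366) ≈ 3.89781, MB₁ = 3100, so M₁ = 3.89781 × 3100 = 12083.211 billion.
After: m₂ = (1 + 0.2942) / (0.059 + 0.096 + 0.2942) ≈ 2.88112, MB₂ = 3100 + 535 = 3635, so M₂ = 2.88112 × 3635 = 10472.8712 billion.
ΔM = M₂ − M₁ = 10472.8712 − 12083.211 = -1610.3398 billion.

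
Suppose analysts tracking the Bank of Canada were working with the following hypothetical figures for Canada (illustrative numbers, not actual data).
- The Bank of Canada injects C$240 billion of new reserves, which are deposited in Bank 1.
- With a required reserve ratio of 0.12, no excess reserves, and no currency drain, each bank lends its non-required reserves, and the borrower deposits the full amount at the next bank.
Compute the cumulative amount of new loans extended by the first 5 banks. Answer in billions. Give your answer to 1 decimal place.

C$831.2 billion

Bank i lends (1 − rr)^i of the original deposit: Bank 1 lends 240·0.8800 = 211.2000, Bank 2 lends 240·0.8800² = 185.8560, and so on.
Summing a geometric series: total = 240·[0.8800·(1 − 0.8800^5) / (1 − 0.8800)] ≈ 831.1918 billion.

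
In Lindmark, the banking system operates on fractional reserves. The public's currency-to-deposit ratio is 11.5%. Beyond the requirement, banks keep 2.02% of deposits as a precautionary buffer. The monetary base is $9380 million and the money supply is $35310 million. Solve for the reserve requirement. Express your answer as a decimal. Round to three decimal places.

0.161

Using m = M/MB = 35310/9380 ≈ 3.764392. Since m = (1 + c)/(c + rr + e), the denominator satisfies c + rr + e = (1 + c)/m = (1 + 0.115) / 3.764392 ≈ 0.296197.
With c = 0.115 and e = 0.0202, the reserve requirement is 0.296197 − 0.115 − 0.0202 = 0.160997.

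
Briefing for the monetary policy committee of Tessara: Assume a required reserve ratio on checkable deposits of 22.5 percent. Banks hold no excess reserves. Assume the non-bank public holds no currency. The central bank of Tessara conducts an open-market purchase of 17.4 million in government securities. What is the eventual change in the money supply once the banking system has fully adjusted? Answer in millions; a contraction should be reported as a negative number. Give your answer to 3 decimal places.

77.333 million

The simple money multiplier is m = 1/rr = 1/0.225 ≈ 4.444444.
An open-market purchase increases the monetary base by 17.4 million, so ΔM = m × ΔMB = 4.444444 × 17.4 ≈ 77.3333 million.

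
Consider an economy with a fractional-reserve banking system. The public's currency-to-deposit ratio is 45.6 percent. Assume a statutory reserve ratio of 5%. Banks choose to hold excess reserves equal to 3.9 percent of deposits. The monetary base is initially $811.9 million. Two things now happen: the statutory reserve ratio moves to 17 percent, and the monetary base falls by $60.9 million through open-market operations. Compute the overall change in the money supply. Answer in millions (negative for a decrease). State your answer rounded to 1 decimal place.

-524.7 million

Before: m₁ = (1 + 0.456) / (0.05 + 0.039 + 0.456) ≈ 2.67156, MB₁ = 811.9, so M₁ = 2.67156 × 811.9 ≈ 2169.0396 million.
After: m₂ = (1 + 0.456) / (0.17 + 0.039 + 0.456) ≈ 2.18947, MB₂ = 811.9 − 60.9 = 751, so M₂ = 2.18947 × 751 ≈ 1644.292 million.
ΔM = M₂ − M₁ = 1644.292 − 2169.0396 = -524.7476 million.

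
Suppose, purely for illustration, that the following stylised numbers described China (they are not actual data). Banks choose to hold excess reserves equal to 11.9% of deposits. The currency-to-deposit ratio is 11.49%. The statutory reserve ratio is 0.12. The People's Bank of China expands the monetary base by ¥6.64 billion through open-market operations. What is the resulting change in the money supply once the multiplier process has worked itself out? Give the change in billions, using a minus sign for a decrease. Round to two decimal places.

¥20.92 billion

The money multiplier is m = (1 + c) / (rr + e + c) = (1 + 0.1149) / (0.12 + 0.119 + 0.1149) ≈ 3.1503.
The purchase adds 6.64 billion of base, so ΔM = m × ΔMB = 3.1503 × (+6.64) ≈ 20.918 billion.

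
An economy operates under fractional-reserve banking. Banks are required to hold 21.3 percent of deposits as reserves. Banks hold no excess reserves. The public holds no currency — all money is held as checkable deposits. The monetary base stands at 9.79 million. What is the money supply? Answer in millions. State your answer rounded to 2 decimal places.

With no currency drain or excess reserves, the money multiplier is m = 1/rr = 1/0.213 ≈ 4.6948.
Money supply M = m × MB = 4.6948 × 9.79 ≈ 45.9621 million.

45.96 million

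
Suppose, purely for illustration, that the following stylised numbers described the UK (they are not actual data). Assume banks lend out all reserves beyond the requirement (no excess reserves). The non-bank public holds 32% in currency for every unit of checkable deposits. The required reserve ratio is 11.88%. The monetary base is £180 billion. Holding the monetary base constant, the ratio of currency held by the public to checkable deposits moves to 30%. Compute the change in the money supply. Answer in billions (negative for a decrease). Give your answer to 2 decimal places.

Initially m₁ = (1 + 0.32) / (0.1188 + 0.32) ≈ 3.008204, so M₁ = 3.008204 × 180 ≈ 541.4767 billion.
After the change m₂ = (1 + 0.3) / (0.1188 + 0.3) ≈ 3.104107, so M₂ = 3.104107 × 180 ≈ 558.7393 billion.
ΔM = M₂ − M₁ = 558.7393 − 541.4767 = 17.2626 billion.

£17.26 billion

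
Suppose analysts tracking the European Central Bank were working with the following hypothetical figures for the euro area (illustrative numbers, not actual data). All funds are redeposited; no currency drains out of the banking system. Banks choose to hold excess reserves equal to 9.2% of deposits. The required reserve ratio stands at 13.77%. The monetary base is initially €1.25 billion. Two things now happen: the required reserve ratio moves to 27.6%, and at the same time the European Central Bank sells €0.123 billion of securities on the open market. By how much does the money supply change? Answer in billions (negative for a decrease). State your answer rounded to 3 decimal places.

-2.379 billion

Before: m₁ = 1 / (0.1377 + 0.092) ≈ 4.35350, MB₁ = 1.25, so M₁ = 4.35350 × 1.25 ≈ 5.4419 billion.
After: m₂ = 1 / (0.276 + 0.092) ≈ 2.71739, MB₂ = 1.25 − 0.123 = 1.127, so M₂ = 2.71739 × 1.127 ≈ 3.0625 billion.
ΔM = M₂ − M₁ = 3.0625 − 5.4419 = -2.3794 billion.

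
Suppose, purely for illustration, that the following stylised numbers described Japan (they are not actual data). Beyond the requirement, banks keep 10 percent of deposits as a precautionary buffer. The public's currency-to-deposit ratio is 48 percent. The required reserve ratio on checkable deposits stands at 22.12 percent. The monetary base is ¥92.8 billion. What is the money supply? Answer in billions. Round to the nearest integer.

The money multiplier is m = (1 + c) / (rr + e + c) = (1 + 0.48) / (0.2212 + 0.1 + 0.48) ≈ 1.8472.
So M = m × MB = 1.8472 × 92.8 ≈ 171.4202 billion.

¥171 billion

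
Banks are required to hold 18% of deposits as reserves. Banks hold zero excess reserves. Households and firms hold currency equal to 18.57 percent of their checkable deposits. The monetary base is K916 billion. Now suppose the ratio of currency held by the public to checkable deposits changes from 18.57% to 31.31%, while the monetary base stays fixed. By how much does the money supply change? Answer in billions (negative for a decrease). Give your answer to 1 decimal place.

-530.7 billion

Initially m₁ = (1 + 0.1857) / (0.18 + 0.1857) ≈ 3.24228, so M₁ = 3.24228 × 916 ≈ 2969.9285 billion.
After the change m₂ = (1 + 0.3131) / (0.18 + 0.3131) ≈ 2.66295, so M₂ = 2.66295 × 916 = 2439.2622 billion.
ΔM = M₂ − M₁ = 2439.2622 − 2969.9285 = -530.6663 billion.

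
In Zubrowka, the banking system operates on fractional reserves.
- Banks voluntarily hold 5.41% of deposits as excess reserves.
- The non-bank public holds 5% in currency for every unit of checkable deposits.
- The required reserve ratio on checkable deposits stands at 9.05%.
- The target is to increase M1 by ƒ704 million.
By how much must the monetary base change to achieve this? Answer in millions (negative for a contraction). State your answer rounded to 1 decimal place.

ƒ130.5 million

The money multiplier is m = (1 + c) / (rr + e + c) = (1 + 0.05) / (0.0905 + 0.0541 + 0.05) ≈ 5.39568.
ΔMB = ΔM / m = (+704) / 5.39568 ≈ 130.4748 million.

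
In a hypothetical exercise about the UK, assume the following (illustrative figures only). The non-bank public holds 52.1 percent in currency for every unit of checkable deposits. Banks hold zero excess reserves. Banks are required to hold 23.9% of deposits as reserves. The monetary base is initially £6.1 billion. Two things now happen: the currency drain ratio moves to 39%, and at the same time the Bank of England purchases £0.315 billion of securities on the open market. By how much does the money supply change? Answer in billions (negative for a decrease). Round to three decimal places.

Before: m₁ = (1 + 0.521) / (0.239 + 0.521) ≈ 2.00132, MB₁ = 6.1, so M₁ = 2.00132 × 6.1 ≈ 12.2081 billion.
After: m₂ = (1 + 0.39) / (0.239 + 0.39) ≈ 2.20986, MB₂ = 6.1 + 0.315 = 6.415, so M₂ = 2.20986 × 6.415 ≈ 14.1763 billion.
ΔM = M₂ − M₁ = 14.1763 − 12.2081 = 1.9682 billion.

£1.968 billion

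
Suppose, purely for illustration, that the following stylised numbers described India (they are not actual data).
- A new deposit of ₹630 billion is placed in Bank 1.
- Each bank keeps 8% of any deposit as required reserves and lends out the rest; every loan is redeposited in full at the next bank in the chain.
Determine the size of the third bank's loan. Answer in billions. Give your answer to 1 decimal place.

₹490.6 billion

Each bank lends a fraction (1 − rr) = 0.9200 of the deposit it receives, so Bank 3 receives 630·0.9200^2 and lends 630·0.9200^3 ≈ 490.5734 billion.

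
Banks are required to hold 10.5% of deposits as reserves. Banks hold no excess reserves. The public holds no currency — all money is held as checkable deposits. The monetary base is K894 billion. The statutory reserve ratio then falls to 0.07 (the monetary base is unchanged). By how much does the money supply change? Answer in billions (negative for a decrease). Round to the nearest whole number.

K4257 billion

Initially m₁ = 1 / (0.105) ≈ 9.5238, so M₁ = 9.5238 × 894 = 8514.2772 billion.
After the change m₂ = 1 / (0.07) ≈ 14.2857, so M₂ = 14.2857 × 894 = 12771.4158 billion.
ΔM = M₂ − M₁ = 12771.4158 − 8514.2772 = 4257.1386 billion.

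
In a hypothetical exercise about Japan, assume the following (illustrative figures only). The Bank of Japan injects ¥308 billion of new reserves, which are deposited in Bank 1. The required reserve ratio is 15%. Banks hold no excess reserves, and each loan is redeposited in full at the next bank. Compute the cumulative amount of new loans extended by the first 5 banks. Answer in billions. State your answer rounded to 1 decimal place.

¥970.9 billion

Bank i lends (1 − rr)^i of the original deposit: Bank 1 lends 308·0.8500 = 261.8000, Bank 2 lends 308·0.8500² = 222.5300, and so on.
Summing a geometric series: total = 308·[0.8500·(1 − 0.8500^5) / (1 − 0.8500)] ≈ 970.9197 billion.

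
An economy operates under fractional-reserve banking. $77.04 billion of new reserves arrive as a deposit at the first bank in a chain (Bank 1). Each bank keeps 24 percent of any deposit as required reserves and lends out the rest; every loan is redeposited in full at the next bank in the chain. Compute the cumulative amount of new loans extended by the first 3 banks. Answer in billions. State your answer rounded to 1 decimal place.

Bank i lends (1 − rr)^i of the original deposit: Bank 1 lends 77.04·0.7600 = 58.5504, Bank 2 lends 77.04·0.7600² ≈ 44.4983, and so on.
Summing a geometric series: total = 77.04·[0.7600·(1 − 0.7600^3) / (1 − 0.7600)] ≈ 136.8674 billion.

$136.9 billion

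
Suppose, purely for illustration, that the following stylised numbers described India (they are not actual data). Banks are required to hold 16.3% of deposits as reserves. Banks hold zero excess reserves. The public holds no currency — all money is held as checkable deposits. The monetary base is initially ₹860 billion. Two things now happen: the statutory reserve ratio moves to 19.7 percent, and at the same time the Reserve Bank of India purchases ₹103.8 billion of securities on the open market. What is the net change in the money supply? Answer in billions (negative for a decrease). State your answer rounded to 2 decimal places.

-383.69 billion

Before: m₁ = 1 / (0.163) ≈ 6.134969, MB₁ = 860, so M₁ = 6.134969 × 860 ≈ 5276.0733 billion.
After: m₂ = 1 / (0.197) ≈ 5.076142, MB₂ = 860 + 103.8 = 963.8, so M₂ = 5.076142 × 963.8 ≈ 4892.3857 billion.
ΔM = M₂ − M₁ = 4892.3857 − 5276.0733 = -383.6876 billion.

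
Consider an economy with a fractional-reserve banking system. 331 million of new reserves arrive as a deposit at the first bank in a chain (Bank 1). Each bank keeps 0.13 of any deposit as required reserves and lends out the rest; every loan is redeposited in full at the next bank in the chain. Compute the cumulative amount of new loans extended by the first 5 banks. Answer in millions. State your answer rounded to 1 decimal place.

Bank i lends (1 − rr)^i of the original deposit: Bank 1 lends 331·0.8700 = 287.9700, Bank 2 lends 331·0.8700² = 250.5339, and so on.
Summing a geometric series: total = 331·[0.8700·(1 − 0.8700^5) / (1 − 0.8700)] ≈ 1111.0748 million.

1111.1 million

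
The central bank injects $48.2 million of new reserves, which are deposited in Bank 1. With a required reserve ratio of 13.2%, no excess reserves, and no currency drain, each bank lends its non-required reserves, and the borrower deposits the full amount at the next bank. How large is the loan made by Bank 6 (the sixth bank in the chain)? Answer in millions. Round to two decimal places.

$20.61 million

Each bank lends a fraction (1 − rr) = 0.8680 of the deposit it receives, so Bank 6 receives 48.2·0.8680^5 and lends 48.2·0.8680^6 ≈ 20.6141 million.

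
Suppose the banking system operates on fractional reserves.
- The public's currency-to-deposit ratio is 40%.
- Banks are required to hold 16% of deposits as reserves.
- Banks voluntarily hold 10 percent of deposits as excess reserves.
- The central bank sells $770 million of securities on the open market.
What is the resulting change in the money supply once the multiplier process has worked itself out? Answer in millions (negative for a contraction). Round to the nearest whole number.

The money multiplier is m = (1 + c) / (rr + e + c) = (1 + 0.4) / (0.16 + 0.1 + 0.4) ≈ 2.1212.
The sale removes 770 million of base, so ΔM = m × ΔMB = 2.1212 × (−770) = -1633.324 million.

-1633 million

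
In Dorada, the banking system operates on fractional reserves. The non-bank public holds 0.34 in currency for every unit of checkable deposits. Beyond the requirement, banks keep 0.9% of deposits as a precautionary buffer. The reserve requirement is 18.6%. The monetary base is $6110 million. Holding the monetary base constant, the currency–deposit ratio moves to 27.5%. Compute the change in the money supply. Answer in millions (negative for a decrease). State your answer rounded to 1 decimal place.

$1271.4 million

Initially m₁ = (1 + 0.34) / (0.186 + 0.009 + 0.34) ≈ 2.504673, so M₁ = 2.504673 × 6110 ≈ 15303.552 million.
After the change m₂ = (1 + 0.275) / (0.186 + 0.009 + 0.275) ≈ 2.712766, so M₂ = 2.712766 × 6110 ≈ 16575.0003 million.
ΔM = M₂ − M₁ = 16575.0003 − 15303.552 = 1271.4483 million.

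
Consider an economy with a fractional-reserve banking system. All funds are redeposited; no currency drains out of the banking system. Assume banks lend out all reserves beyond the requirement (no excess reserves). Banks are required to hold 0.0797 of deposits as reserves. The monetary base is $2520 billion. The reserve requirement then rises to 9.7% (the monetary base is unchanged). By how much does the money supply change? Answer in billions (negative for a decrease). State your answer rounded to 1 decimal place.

Initially m₁ = 1 / (0.0797) ≈ 12.547051, so M₁ = 12.547051 × 2520 ≈ 31618.5685 billion.
After the change m₂ = 1 / (0.097) ≈ 10.309278, so M₂ = 10.309278 × 2520 ≈ 25979.3806 billion.
ΔM = M₂ − M₁ = 25979.3806 − 31618.5685 = -5639.1879 billion.

-5639.2 billion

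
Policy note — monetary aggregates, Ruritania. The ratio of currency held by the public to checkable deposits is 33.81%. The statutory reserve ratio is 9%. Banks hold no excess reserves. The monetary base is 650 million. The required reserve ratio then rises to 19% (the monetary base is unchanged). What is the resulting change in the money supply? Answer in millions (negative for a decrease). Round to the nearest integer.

Initially m₁ = (1 + 0.3381) / (0.09 + 0.3381) ≈ 3.1257, so M₁ = 3.1257 × 650 = 2031.705 million.
After the change m₂ = (1 + 0.3381) / (0.19 + 0.3381) ≈ 2.5338, so M₂ = 2.5338 × 650 = 1646.97 million.
ΔM = M₂ − M₁ = 1646.97 − 2031.705 = -384.735 million.

-385 million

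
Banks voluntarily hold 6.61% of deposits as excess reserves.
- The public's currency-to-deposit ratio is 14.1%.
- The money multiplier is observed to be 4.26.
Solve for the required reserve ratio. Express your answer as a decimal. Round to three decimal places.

Using m = 4.26. Since m = (1 + c)/(c + rr + e), the denominator satisfies c + rr + e = (1 + c)/m = (1 + 0.141) / 4.26 ≈ 0.267840.
With c = 0.141 and e = 0.0661, the required reserve ratio is 0.267840 − 0.141 − 0.0661 = 0.06074.

0.061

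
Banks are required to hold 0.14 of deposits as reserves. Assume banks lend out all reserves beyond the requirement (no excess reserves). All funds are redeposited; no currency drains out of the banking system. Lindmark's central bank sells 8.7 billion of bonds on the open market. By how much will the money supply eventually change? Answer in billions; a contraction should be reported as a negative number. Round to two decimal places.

-62.14 billion

The simple money multiplier is m = 1/rr = 1/0.14 ≈ 7.1429.
An open-market sale reduces the monetary base by 8.7 billion, so ΔM = m × ΔMB = 7.1429 × (−8.7) ≈ -62.1432 billion.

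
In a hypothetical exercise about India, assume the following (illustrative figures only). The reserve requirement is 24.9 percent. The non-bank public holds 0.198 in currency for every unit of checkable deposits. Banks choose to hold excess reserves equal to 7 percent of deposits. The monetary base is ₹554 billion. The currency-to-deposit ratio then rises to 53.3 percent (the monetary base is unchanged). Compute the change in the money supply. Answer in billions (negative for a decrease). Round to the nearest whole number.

Initially m₁ = (1 + 0.198) / (0.249 + 0.07 + 0.198) ≈ 2.3172, so M₁ = 2.3172 × 554 = 1283.7288 billion.
After the change m₂ = (1 + 0.533) / (0.249 + 0.07 + 0.533) ≈ 1.7993, so M₂ = 1.7993 × 554 = 996.8122 billion.
ΔM = M₂ − M₁ = 996.8122 − 1283.7288 = -286.9166 billion.

-287 billion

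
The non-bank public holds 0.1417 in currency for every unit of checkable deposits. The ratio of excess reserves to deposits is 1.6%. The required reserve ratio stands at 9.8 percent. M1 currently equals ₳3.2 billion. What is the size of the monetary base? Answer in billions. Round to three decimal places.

₳0.717 billion

The money multiplier is m = (1 + c) / (rr + e + c) = (1 + 0.1417) / (0.098 + 0.016 + 0.1417) ≈ 4.46500.
MB = M / m = 3.2 / 4.46500 ≈ 0.7167 billion.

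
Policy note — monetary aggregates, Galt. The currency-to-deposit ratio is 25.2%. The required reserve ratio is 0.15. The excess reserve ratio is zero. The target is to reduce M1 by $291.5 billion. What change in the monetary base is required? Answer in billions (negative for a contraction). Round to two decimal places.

-93.60 billion

The money multiplier is m = (1 + c) / (rr + c) = (1 + 0.252) / (0.15 + 0.252) ≈ 3.114428.
ΔMB = ΔM / m = (−291.5) / 3.114428 ≈ -93.5966 billion.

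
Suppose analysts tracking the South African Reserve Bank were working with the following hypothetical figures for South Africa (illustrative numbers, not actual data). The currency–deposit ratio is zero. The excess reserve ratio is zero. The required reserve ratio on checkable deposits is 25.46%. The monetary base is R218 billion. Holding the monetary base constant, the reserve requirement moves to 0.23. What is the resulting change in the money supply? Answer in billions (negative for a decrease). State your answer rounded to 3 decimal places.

Initially m₁ = 1 / (0.2546) ≈ 3.9277298, so M₁ = 3.9277298 × 218 ≈ 856.2451 billion.
After the change m₂ = 1 / (0.23) ≈ 4.3478261, so M₂ = 4.3478261 × 218 ≈ 947.8261 billion.
ΔM = M₂ − M₁ = 947.8261 − 856.2451 = 91.581 billion.

R91.581 billion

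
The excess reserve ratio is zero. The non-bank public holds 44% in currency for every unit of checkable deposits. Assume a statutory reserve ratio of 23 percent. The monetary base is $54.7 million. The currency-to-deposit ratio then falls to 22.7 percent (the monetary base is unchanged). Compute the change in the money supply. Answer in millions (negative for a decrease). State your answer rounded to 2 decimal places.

$29.30 million

Initially m₁ = (1 + 0.44) / (0.23 + 0.44) ≈ 2.14925, so M₁ = 2.14925 × 54.7 ≈ 117.564 million.
After the change m₂ = (1 + 0.227) / (0.23 + 0.227) ≈ 2.68490, so M₂ = 2.68490 × 54.7 ≈ 146.864 million.
ΔM = M₂ − M₁ = 146.864 − 117.564 = 29.3 million.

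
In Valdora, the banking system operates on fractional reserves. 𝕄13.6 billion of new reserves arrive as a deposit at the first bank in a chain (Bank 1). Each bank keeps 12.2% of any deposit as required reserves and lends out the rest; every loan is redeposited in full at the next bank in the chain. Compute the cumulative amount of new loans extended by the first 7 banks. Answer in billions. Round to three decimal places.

Bank i lends (1 − rr)^i of the original deposit: Bank 1 lends 13.6·0.8780 = 11.9408, Bank 2 lends 13.6·0.8780² ≈ 10.4840, and so on.
Summing a geometric series: total = 13.6·[0.8780·(1 − 0.8780^7) / (1 − 0.8780)] ≈ 58.5081 billion.

𝕄58.508 billion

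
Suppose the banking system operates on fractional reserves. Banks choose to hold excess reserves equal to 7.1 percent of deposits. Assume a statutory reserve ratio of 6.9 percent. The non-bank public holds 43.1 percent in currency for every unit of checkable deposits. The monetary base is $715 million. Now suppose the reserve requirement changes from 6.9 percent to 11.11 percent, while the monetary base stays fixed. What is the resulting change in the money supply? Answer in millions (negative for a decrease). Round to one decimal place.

Initially m₁ = (1 + 0.431) / (0.069 + 0.071 + 0.431) ≈ 2.50613, so M₁ = 2.50613 × 715 ≈ 1791.883 million.
After the change m₂ = (1 + 0.431) / (0.1111 + 0.071 + 0.431) ≈ 2.33404, so M₂ = 2.33404 × 715 = 1668.8386 million.
ΔM = M₂ − M₁ = 1668.8386 − 1791.883 = -123.0444 million.

-123.0 million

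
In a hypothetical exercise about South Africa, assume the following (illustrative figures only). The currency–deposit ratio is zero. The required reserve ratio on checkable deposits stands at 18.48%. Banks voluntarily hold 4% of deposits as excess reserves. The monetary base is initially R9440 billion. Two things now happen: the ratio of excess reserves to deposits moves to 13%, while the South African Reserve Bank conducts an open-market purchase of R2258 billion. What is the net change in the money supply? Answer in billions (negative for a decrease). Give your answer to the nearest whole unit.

-4833 billion

Before: m₁ = 1 / (0.1848 + 0.04) ≈ 4.448399, MB₁ = 9440, so M₁ = 4.448399 × 9440 ≈ 41992.8866 billion.
After: m₂ = 1 / (0.1848 + 0.13) ≈ 3.176620, MB₂ = 9440 + 2258 = 11698, so M₂ = 3.176620 × 11698 ≈ 37160.1008 billion.
ΔM = M₂ − M₁ = 37160.1008 − 41992.8866 = -4832.7858 billion.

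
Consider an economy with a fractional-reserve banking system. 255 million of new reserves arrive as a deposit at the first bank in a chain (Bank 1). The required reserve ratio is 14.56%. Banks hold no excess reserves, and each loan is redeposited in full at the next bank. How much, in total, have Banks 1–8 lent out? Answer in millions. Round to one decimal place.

1071.4 million

Bank i lends (1 − rr)^i of the original deposit: Bank 1 lends 255·0.8544 = 217.8720, Bank 2 lends 255·0.8544² ≈ 186.1498, and so on.
Summing a geometric series: total = 255·[0.8544·(1 − 0.8544^8) / (1 − 0.8544)] ≈ 1071.4313 million.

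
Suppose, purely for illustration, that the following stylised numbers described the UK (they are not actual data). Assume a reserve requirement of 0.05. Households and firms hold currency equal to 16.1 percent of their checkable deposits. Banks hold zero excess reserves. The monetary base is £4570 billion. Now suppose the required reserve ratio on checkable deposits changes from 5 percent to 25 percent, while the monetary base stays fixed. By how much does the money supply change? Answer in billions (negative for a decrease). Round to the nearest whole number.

Initially m₁ = (1 + 0.161) / (0.05 + 0.161) ≈ 5.50237, so M₁ = 5.50237 × 4570 = 25145.8309 billion.
After the change m₂ = (1 + 0.161) / (0.25 + 0.161) ≈ 2.82482, so M₂ = 2.82482 × 4570 = 12909.4274 billion.
ΔM = M₂ − M₁ = 12909.4274 − 25145.8309 = -12236.4035 billion.

-12236 billion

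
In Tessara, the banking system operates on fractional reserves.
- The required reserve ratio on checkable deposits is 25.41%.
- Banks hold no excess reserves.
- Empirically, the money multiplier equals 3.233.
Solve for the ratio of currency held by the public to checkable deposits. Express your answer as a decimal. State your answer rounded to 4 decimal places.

Using m = 3.233. From m = (1 + c)/(c + rr + e), rearranging gives 1 + c = m·(c + rr + e), so c·(1 − m) = m·(rr + e) − 1.
Hence c = [m·(rr + e) − 1]/(1 − m) = [3.233 × (0.2541 + 0) − 1] / (1 − 3.233) ≈ 0.079935.

0.0799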